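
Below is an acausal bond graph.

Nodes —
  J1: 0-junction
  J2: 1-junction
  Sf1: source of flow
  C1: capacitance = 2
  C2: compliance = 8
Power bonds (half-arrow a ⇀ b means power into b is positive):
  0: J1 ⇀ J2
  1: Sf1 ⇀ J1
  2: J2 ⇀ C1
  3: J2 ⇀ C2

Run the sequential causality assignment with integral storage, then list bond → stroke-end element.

β0 stroke at J1
β1 stroke at Sf1
β2 stroke at J2
β3 stroke at J2

bond 1 stroke at Sf1  (Sf1 (Sf) sets flow on bond)
bond 0 stroke at J1  (closing 0-jn rule on J1)
bond 2 stroke at J2  (J2: bond 0 brought flow, rest push out)
bond 3 stroke at J2  (common-f at J2 fixed by 0)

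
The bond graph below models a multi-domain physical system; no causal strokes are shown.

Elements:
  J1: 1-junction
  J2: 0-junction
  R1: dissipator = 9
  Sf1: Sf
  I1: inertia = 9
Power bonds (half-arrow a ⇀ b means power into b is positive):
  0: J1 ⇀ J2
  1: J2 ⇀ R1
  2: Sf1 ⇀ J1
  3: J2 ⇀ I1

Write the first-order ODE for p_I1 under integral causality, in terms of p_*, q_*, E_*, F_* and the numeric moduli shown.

dp_I1/dt = 9*F_Sf1 - p_I1

β2 →Sf1  (Sf1: flow source, stroke at near end)
β0 →J1  (J1 flow already set via bond 2)
β3 →I1  (I1: I, integral causality)
β1 →J2  (closing 0-jn rule on J2)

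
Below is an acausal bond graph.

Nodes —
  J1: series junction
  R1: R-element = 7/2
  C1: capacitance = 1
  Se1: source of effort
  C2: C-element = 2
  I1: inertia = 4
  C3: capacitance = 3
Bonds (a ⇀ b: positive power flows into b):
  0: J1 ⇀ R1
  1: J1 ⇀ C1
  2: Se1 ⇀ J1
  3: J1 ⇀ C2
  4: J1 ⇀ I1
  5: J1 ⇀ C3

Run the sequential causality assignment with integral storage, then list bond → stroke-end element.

bond 2 stroke at J1  (Se1: effort source, stroke at far end)
bond 1 stroke at J1  (C1 integral (e out))
bond 3 stroke at J1  (C2 integral (e out))
bond 4 stroke at I1  (I1: I, integral causality)
bond 0 stroke at J1  (J1 flow already set via bond 4)
bond 5 stroke at J1  (J1: bond 4 brought flow, rest push out)

bond 0 |J1
bond 1 |J1
bond 2 |J1
bond 3 |J1
bond 4 |I1
bond 5 |J1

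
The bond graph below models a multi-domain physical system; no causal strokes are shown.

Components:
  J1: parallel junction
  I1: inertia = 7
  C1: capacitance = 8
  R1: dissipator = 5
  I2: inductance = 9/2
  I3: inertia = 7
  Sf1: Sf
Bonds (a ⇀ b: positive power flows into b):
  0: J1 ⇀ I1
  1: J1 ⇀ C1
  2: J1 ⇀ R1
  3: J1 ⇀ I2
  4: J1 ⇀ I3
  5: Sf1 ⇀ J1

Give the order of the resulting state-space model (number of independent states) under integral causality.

4  (C1, I1, I2, I3 all integral)

#5 stroke at Sf1  (Sf1 (Sf) sets flow on bond)
#0 stroke at I1  (prefer integral on I1)
#1 stroke at J1  (prefer integral on C1)
#2 stroke at R1  (common-e at J1 fixed by 1)
#3 stroke at I2  (common-e at J1 fixed by 1)
#4 stroke at I3  (common-e at J1 fixed by 1)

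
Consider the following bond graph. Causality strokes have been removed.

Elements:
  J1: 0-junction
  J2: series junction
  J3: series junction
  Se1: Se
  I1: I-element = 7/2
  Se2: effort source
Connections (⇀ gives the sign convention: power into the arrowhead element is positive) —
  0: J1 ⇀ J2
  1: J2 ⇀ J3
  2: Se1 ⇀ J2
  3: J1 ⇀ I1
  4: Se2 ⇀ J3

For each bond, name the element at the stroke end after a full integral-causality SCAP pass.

bond 2 stroke→J2  (Se1 fixes effort; stroke away)
bond 4 stroke→J3  (Se2 fixes effort; stroke away)
bond 1 stroke→J2  (only one flow-in slot at J3)
bond 0 stroke→J1  (only one flow-in slot at J2)
bond 3 stroke→I1  (J1 effort already set via bond 0)

bond 0 |J1
bond 1 |J2
bond 2 |J2
bond 3 |I1
bond 4 |J3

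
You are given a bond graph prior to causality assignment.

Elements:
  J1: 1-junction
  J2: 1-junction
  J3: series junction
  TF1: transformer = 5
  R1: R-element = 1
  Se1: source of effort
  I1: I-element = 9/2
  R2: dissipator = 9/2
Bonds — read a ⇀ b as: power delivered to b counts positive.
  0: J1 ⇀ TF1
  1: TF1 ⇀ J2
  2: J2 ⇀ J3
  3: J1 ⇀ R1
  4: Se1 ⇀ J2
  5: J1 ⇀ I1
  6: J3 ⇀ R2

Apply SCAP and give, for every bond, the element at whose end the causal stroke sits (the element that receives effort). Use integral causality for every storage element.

b4 stroke→J2  (Se1 fixes effort; stroke away)
b5 stroke→I1  (I1 integral (f out))
b0 stroke→J1  (J1 flow already set via bond 5)
b3 stroke→J1  (1-jn J1 has f-setter on 5)
b1 stroke→TF1  (through TF1, causality passes straight; one stroke at TF1)
b2 stroke→J2  (1-jn J2 has f-setter on 1)
b6 stroke→J3  (J3: bond 2 brought flow, rest push out)

β0 →J1
β1 →TF1
β2 →J2
β3 →J1
β4 →J2
β5 →I1
β6 →J3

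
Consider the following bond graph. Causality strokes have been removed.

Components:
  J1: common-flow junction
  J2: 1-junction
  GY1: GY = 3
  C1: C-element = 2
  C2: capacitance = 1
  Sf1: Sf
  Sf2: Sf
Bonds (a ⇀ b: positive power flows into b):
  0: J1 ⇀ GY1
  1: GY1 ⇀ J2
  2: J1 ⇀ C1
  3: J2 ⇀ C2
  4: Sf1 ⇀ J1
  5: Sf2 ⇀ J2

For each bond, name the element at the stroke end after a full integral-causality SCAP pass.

bond 4 →Sf1  (Sf1: flow source, stroke at near end)
bond 5 →Sf2  (Sf2: flow source, stroke at near end)
bond 0 →J1  (J1: bond 4 brought flow, rest push out)
bond 2 →J1  (common-f at J1 fixed by 4)
bond 1 →J2  (1-jn J2 has f-setter on 5)
bond 3 →J2  (common-f at J2 fixed by 5)

#0 stroke at J1
#1 stroke at J2
#2 stroke at J1
#3 stroke at J2
#4 stroke at Sf1
#5 stroke at Sf2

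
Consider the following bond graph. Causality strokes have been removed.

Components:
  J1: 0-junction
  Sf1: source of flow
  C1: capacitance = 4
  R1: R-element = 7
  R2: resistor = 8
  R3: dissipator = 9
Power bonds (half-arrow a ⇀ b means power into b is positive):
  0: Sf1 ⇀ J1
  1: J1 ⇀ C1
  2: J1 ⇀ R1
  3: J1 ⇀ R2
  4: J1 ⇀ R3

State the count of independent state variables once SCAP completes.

1  (C1 all integral)

#0 →Sf1  (Sf1 (Sf) sets flow on bond)
#1 →J1  (C1: C, integral causality)
#2 →R1  (common-e at J1 fixed by 1)
#3 →R2  (common-e at J1 fixed by 1)
#4 →R3  (common-e at J1 fixed by 1)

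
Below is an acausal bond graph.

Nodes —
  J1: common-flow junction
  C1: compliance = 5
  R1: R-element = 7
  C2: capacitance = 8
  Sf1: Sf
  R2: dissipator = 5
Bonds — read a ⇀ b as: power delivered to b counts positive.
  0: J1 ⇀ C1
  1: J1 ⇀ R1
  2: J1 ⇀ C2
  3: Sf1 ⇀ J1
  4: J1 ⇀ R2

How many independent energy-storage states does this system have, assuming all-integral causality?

2  (C1, C2 all integral)

#3 |Sf1  (source Sf1 imposes f)
#0 |J1  (J1: bond 3 brought flow, rest push out)
#1 |J1  (J1: bond 3 brought flow, rest push out)
#2 |J1  (1-jn J1 has f-setter on 3)
#4 |J1  (J1: bond 3 brought flow, rest push out)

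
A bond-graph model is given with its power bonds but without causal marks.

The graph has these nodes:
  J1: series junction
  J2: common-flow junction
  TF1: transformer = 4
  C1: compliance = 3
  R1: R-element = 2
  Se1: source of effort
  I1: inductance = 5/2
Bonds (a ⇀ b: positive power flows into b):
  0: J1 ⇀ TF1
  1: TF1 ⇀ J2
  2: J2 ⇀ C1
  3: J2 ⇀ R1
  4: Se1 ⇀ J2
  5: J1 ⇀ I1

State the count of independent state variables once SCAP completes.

2  (C1, I1 all integral)

bond 4 |J2  (Se1 fixes effort; stroke away)
bond 2 |J2  (C1 outputs effort q/C1)
bond 5 |I1  (I1: I, integral causality)
bond 0 |J1  (common-f at J1 fixed by 5)
bond 1 |TF1  (TF TF1: opposite of bond 0)
bond 3 |J2  (J2: bond 1 brought flow, rest push out)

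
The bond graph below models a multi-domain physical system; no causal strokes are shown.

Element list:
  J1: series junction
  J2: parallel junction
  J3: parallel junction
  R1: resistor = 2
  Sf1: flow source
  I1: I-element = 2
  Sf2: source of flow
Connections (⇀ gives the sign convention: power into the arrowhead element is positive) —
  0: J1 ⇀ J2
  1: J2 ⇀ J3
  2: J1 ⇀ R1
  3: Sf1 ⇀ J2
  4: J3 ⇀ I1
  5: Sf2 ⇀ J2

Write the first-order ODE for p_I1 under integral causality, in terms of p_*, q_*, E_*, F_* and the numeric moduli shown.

dp_I1/dt = 2*F_Sf1 + 2*F_Sf2 - p_I1

b3 stroke at Sf1  (Sf1 fixes flow; stroke at Sf1)
b5 stroke at Sf2  (Sf2 fixes flow; stroke at Sf2)
b4 stroke at I1  (prefer integral on I1)
b1 stroke at J3  (J3 needs exactly one e-in)
b0 stroke at J2  (closing 0-jn rule on J2)
b2 stroke at J1  (J1 flow already set via bond 0)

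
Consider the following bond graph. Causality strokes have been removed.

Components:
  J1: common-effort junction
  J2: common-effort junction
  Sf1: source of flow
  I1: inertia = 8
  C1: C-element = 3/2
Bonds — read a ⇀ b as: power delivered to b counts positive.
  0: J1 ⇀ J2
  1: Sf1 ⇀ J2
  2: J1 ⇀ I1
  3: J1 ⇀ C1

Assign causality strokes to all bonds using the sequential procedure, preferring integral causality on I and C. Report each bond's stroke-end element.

bond 0 →J2
bond 1 →Sf1
bond 2 →I1
bond 3 →J1

#1 |Sf1  (Sf1 fixes flow; stroke at Sf1)
#0 |J2  (closing 0-jn rule on J2)
#2 |I1  (prefer integral on I1)
#3 |J1  (closing 0-jn rule on J1)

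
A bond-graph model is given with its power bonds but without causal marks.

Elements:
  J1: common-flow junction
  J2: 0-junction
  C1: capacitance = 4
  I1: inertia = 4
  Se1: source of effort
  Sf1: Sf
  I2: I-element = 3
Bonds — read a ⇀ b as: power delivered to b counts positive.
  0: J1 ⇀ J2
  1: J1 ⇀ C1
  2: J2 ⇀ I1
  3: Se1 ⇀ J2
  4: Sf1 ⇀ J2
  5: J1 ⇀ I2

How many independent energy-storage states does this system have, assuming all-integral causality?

β3 stroke at J2  (Se1 fixes effort; stroke away)
β4 stroke at Sf1  (Sf1 (Sf) sets flow on bond)
β0 stroke at J1  (0-jn J2 has e-setter on 3)
β2 stroke at I1  (0-jn J2 has e-setter on 3)
β1 stroke at J1  (C1 integral (e out))
β5 stroke at I2  (only one flow-in slot at J1)

3  (C1, I1, I2 all integral)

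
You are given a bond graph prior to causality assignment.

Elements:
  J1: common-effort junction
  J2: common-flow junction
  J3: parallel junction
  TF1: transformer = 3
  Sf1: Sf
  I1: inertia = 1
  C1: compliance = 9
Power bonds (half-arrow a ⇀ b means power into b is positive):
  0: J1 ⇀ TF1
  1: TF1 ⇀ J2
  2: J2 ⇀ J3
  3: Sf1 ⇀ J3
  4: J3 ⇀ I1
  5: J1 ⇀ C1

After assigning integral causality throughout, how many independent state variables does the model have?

#3 stroke→Sf1  (Sf1 fixes flow; stroke at Sf1)
#4 stroke→I1  (I1: I, integral causality)
#2 stroke→J3  (J3 needs exactly one e-in)
#1 stroke→J2  (J2: bond 2 brought flow, rest push out)
#0 stroke→TF1  (through TF1, causality passes straight; one stroke at TF1)
#5 stroke→J1  (J1 needs exactly one e-in)

2  (C1, I1 all integral)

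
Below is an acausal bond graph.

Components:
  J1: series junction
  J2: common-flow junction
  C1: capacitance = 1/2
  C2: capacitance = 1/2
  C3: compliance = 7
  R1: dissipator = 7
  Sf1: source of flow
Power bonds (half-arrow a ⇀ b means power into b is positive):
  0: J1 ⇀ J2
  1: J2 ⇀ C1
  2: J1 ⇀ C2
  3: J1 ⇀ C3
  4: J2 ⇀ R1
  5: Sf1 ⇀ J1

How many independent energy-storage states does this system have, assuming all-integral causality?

3  (C1, C2, C3 all integral)

β5 stroke at Sf1  (Sf1: flow source, stroke at near end)
β0 stroke at J1  (J1 flow already set via bond 5)
β2 stroke at J1  (J1 flow already set via bond 5)
β3 stroke at J1  (1-jn J1 has f-setter on 5)
β1 stroke at J2  (1-jn J2 has f-setter on 0)
β4 stroke at J2  (common-f at J2 fixed by 0)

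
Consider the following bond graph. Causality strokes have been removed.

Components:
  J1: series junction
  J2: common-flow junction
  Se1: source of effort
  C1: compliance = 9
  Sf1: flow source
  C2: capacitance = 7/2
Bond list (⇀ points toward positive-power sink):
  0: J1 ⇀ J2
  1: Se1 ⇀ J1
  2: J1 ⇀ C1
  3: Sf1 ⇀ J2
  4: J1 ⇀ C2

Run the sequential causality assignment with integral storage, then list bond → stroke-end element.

β1 →J1  (Se1: effort source, stroke at far end)
β3 →Sf1  (source Sf1 imposes f)
β0 →J2  (J2: bond 3 brought flow, rest push out)
β2 →J1  (1-jn J1 has f-setter on 0)
β4 →J1  (common-f at J1 fixed by 0)

β0 |J2
β1 |J1
β2 |J1
β3 |Sf1
β4 |J1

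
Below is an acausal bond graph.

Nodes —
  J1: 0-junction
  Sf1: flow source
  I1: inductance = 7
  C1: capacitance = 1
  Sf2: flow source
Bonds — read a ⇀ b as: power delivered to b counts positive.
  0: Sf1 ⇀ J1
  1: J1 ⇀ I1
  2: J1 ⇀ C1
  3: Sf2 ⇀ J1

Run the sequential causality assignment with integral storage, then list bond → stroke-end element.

b0 |Sf1  (source Sf1 imposes f)
b3 |Sf2  (source Sf2 imposes f)
b1 |I1  (I1 outputs flow p/I1)
b2 |J1  (J1 needs exactly one e-in)

#0 |Sf1
#1 |I1
#2 |J1
#3 |Sf2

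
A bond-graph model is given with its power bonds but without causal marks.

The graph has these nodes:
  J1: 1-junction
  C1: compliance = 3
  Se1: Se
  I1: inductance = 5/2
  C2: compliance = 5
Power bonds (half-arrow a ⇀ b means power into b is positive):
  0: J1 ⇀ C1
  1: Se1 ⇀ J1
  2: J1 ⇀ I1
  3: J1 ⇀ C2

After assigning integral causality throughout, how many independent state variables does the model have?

3  (C1, C2, I1 all integral)

b1 stroke→J1  (source Se1 imposes e)
b0 stroke→J1  (C1: C, integral causality)
b2 stroke→I1  (prefer integral on I1)
b3 stroke→J1  (J1 flow already set via bond 2)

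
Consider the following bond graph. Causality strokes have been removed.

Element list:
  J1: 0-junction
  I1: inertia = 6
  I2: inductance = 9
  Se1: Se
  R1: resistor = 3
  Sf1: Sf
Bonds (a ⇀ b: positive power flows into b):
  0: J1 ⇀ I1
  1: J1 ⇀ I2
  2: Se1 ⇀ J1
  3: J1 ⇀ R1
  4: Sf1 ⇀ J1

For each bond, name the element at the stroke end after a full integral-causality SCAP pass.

β2 →J1  (source Se1 imposes e)
β4 →Sf1  (Sf1 fixes flow; stroke at Sf1)
β0 →I1  (J1 effort already set via bond 2)
β1 →I2  (J1: bond 2 brought effort, rest push out)
β3 →R1  (J1 effort already set via bond 2)

bond 0 stroke at I1
bond 1 stroke at I2
bond 2 stroke at J1
bond 3 stroke at R1
bond 4 stroke at Sf1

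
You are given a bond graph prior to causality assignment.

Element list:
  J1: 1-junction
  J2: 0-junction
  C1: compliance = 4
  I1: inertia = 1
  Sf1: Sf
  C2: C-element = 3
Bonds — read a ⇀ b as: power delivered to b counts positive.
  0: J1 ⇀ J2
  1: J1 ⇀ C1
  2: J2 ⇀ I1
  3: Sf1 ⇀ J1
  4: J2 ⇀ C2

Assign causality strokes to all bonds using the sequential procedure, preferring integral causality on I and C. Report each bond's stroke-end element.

#3 stroke→Sf1  (Sf1: flow source, stroke at near end)
#0 stroke→J1  (1-jn J1 has f-setter on 3)
#1 stroke→J1  (1-jn J1 has f-setter on 3)
#2 stroke→I1  (I1 outputs flow p/I1)
#4 stroke→J2  (J2 needs exactly one e-in)

#0 →J1
#1 →J1
#2 →I1
#3 →Sf1
#4 →J2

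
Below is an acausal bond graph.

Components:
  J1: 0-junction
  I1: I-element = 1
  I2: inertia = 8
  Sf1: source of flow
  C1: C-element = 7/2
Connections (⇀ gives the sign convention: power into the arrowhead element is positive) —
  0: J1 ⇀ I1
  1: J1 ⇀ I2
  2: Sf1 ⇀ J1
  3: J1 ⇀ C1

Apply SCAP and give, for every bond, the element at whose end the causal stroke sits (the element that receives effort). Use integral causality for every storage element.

#0 stroke→I1
#1 stroke→I2
#2 stroke→Sf1
#3 stroke→J1

bond 2 |Sf1  (Sf1: flow source, stroke at near end)
bond 0 |I1  (I1 outputs flow p/I1)
bond 1 |I2  (I2 outputs flow p/I2)
bond 3 |J1  (closing 0-jn rule on J1)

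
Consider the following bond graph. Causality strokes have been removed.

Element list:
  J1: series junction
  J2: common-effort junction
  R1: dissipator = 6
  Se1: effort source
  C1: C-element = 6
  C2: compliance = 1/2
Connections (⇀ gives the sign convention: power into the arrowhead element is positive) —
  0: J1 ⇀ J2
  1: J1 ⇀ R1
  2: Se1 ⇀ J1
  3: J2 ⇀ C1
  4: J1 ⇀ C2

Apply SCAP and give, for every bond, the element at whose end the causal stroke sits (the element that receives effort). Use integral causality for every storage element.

bond 2 →J1  (Se1 (Se) sets effort on bond)
bond 3 →J2  (C1 integral (e out))
bond 0 →J1  (common-e at J2 fixed by 3)
bond 4 →J1  (C2: C, integral causality)
bond 1 →R1  (J1: last free bond brings flow in)

β0 →J1
β1 →R1
β2 →J1
β3 →J2
β4 →J1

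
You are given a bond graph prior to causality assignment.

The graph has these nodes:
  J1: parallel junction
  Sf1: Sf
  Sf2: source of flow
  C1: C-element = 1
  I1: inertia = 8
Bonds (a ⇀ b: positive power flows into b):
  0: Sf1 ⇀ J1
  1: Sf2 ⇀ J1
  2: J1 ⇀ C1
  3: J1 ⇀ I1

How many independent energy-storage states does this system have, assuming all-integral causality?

b0 stroke→Sf1  (source Sf1 imposes f)
b1 stroke→Sf2  (Sf2 fixes flow; stroke at Sf2)
b2 stroke→J1  (prefer integral on C1)
b3 stroke→I1  (0-jn J1 has e-setter on 2)

2  (C1, I1 all integral)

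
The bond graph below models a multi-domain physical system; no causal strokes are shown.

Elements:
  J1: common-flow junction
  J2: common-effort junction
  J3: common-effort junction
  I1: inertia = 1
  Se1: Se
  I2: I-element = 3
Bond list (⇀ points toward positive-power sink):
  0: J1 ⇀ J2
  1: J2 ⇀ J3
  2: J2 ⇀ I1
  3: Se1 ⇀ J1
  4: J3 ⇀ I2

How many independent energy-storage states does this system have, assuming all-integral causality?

#3 stroke at J1  (source Se1 imposes e)
#0 stroke at J2  (J1 needs exactly one f-in)
#1 stroke at J3  (J2: bond 0 brought effort, rest push out)
#2 stroke at I1  (J2: bond 0 brought effort, rest push out)
#4 stroke at I2  (0-jn J3 has e-setter on 1)

2  (I1, I2 all integral)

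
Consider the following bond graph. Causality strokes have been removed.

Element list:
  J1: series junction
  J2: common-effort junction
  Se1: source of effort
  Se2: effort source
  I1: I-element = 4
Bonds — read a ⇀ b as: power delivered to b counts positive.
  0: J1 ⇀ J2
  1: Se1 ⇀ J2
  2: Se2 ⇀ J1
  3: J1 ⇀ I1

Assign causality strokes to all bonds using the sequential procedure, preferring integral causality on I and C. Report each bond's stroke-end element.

#1 stroke→J2  (Se1 fixes effort; stroke away)
#2 stroke→J1  (Se2: effort source, stroke at far end)
#0 stroke→J1  (J2 effort already set via bond 1)
#3 stroke→I1  (J1 needs exactly one f-in)

β0 |J1
β1 |J2
β2 |J1
β3 |I1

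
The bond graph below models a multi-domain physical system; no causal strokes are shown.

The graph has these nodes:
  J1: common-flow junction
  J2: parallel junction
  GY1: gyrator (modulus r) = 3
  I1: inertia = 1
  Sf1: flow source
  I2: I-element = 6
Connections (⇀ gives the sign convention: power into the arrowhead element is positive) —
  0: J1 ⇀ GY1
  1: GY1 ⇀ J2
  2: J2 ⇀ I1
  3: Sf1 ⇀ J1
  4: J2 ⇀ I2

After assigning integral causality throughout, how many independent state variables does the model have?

#3 →Sf1  (source Sf1 imposes f)
#0 →J1  (common-f at J1 fixed by 3)
#1 →J2  (GY1 both-in/both-out from 0)
#2 →I1  (J2: bond 1 brought effort, rest push out)
#4 →I2  (J2: bond 1 brought effort, rest push out)

2  (I1, I2 all integral)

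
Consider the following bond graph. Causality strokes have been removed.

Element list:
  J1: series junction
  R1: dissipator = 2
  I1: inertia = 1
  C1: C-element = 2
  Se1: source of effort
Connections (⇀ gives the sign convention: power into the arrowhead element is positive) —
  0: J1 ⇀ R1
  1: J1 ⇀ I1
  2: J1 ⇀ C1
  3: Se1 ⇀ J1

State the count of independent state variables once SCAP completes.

b3 |J1  (source Se1 imposes e)
b1 |I1  (I1 integral (f out))
b0 |J1  (J1 flow already set via bond 1)
b2 |J1  (1-jn J1 has f-setter on 1)

2  (C1, I1 all integral)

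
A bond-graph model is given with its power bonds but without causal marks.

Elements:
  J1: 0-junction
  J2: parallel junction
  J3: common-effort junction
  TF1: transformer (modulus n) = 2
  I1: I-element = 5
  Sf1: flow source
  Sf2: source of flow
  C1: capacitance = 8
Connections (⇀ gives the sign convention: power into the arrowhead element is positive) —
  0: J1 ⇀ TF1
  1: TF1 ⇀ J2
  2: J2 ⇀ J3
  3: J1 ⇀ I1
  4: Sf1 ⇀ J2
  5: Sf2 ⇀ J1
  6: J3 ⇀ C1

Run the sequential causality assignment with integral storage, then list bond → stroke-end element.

bond 0 stroke→J1
bond 1 stroke→TF1
bond 2 stroke→J2
bond 3 stroke→I1
bond 4 stroke→Sf1
bond 5 stroke→Sf2
bond 6 stroke→J3

bond 4 stroke at Sf1  (source Sf1 imposes f)
bond 5 stroke at Sf2  (Sf2 fixes flow; stroke at Sf2)
bond 3 stroke at I1  (I1 integral (f out))
bond 0 stroke at J1  (J1 needs exactly one e-in)
bond 1 stroke at TF1  (TF1: transformer flips bond 0)
bond 2 stroke at J2  (J2: last free bond brings effort in)
bond 6 stroke at J3  (closing 0-jn rule on J3)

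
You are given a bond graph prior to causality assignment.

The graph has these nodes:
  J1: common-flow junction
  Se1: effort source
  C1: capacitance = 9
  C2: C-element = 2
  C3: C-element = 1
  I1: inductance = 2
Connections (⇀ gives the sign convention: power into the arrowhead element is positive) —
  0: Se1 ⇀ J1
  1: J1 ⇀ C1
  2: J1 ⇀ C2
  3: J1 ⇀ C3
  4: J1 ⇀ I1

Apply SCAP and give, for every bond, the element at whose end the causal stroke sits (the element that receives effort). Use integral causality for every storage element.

bond 0 →J1
bond 1 →J1
bond 2 →J1
bond 3 →J1
bond 4 →I1

β0 stroke at J1  (source Se1 imposes e)
β1 stroke at J1  (C1 outputs effort q/C1)
β2 stroke at J1  (C2 integral (e out))
β3 stroke at J1  (C3: C, integral causality)
β4 stroke at I1  (J1 needs exactly one f-in)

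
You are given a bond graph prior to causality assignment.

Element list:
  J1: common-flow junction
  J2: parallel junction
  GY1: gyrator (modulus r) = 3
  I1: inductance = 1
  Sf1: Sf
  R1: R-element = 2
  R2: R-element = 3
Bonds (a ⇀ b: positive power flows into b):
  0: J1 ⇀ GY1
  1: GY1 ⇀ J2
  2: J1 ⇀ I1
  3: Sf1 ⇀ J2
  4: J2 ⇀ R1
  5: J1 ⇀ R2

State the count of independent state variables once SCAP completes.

1  (I1 all integral)

b3 →Sf1  (Sf1 fixes flow; stroke at Sf1)
b2 →I1  (prefer integral on I1)
b0 →J1  (J1: bond 2 brought flow, rest push out)
b5 →J1  (common-f at J1 fixed by 2)
b1 →J2  (GY GY1: same side as bond 0)
b4 →R1  (0-jn J2 has e-setter on 1)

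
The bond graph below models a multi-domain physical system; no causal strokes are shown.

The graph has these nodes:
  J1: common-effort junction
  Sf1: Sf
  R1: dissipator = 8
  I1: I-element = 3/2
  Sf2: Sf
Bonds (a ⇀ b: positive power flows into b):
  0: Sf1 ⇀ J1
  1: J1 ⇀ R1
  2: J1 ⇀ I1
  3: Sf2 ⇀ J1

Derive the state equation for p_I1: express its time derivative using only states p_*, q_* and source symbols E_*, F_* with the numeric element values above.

bond 0 |Sf1  (source Sf1 imposes f)
bond 3 |Sf2  (Sf2 (Sf) sets flow on bond)
bond 2 |I1  (I1 integral (f out))
bond 1 |J1  (J1 needs exactly one e-in)

dp_I1/dt = 8*F_Sf1 + 8*F_Sf2 - 16*p_I1/3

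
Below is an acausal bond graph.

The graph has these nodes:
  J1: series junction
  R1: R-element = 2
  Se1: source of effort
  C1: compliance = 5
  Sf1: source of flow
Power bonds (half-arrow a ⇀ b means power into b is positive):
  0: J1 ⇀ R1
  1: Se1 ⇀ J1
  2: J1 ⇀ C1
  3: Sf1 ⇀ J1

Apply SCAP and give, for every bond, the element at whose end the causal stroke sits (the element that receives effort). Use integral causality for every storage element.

β0 stroke at J1
β1 stroke at J1
β2 stroke at J1
β3 stroke at Sf1

bond 1 →J1  (Se1 fixes effort; stroke away)
bond 3 →Sf1  (Sf1: flow source, stroke at near end)
bond 0 →J1  (J1 flow already set via bond 3)
bond 2 →J1  (J1 flow already set via bond 3)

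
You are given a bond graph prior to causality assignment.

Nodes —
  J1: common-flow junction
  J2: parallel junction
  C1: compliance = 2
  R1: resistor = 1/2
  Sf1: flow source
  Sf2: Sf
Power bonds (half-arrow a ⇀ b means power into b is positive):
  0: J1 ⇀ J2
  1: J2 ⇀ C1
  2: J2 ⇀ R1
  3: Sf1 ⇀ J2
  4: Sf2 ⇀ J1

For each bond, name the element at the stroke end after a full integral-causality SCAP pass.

b0 stroke→J1
b1 stroke→J2
b2 stroke→R1
b3 stroke→Sf1
b4 stroke→Sf2

bond 3 |Sf1  (source Sf1 imposes f)
bond 4 |Sf2  (Sf2: flow source, stroke at near end)
bond 0 |J1  (J1 flow already set via bond 4)
bond 1 |J2  (prefer integral on C1)
bond 2 |R1  (J2 effort already set via bond 1)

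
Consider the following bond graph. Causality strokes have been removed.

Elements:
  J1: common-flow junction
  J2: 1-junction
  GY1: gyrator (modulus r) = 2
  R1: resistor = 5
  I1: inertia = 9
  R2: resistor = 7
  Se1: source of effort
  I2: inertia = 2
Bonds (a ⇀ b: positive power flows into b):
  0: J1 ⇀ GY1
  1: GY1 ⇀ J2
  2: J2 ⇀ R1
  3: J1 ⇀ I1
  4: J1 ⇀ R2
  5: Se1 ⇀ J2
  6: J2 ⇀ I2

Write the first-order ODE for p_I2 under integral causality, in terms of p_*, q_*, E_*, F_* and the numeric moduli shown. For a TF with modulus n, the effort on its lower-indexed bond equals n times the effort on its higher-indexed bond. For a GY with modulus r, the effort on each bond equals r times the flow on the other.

dp_I2/dt = E_Se1 + 2*p_I1/9 - 5*p_I2/2

#5 stroke at J2  (Se1 (Se) sets effort on bond)
#3 stroke at I1  (I1: I, integral causality)
#0 stroke at J1  (J1: bond 3 brought flow, rest push out)
#4 stroke at J1  (common-f at J1 fixed by 3)
#1 stroke at J2  (GY GY1: same side as bond 0)
#6 stroke at I2  (I2: I, integral causality)
#2 stroke at J2  (common-f at J2 fixed by 6)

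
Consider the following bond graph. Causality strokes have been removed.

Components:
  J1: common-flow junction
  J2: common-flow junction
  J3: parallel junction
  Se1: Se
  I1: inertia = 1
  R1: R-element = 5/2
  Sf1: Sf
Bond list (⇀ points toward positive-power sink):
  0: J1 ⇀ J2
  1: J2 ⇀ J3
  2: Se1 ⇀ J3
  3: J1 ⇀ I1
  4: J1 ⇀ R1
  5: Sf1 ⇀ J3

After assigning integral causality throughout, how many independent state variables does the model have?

bond 2 →J3  (Se1 fixes effort; stroke away)
bond 5 →Sf1  (Sf1 fixes flow; stroke at Sf1)
bond 1 →J2  (common-e at J3 fixed by 2)
bond 0 →J1  (only one flow-in slot at J2)
bond 3 →I1  (I1: I, integral causality)
bond 4 →J1  (J1: bond 3 brought flow, rest push out)

1  (I1 all integral)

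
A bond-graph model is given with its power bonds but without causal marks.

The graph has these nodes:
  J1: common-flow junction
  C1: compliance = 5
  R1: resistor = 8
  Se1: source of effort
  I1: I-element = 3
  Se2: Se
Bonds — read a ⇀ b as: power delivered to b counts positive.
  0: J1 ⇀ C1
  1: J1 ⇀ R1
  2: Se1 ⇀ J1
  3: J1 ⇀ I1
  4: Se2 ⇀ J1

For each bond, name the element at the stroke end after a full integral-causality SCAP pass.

#2 stroke→J1  (Se1: effort source, stroke at far end)
#4 stroke→J1  (source Se2 imposes e)
#0 stroke→J1  (C1 outputs effort q/C1)
#3 stroke→I1  (I1: I, integral causality)
#1 stroke→J1  (J1 flow already set via bond 3)

#0 stroke at J1
#1 stroke at J1
#2 stroke at J1
#3 stroke at I1
#4 stroke at J1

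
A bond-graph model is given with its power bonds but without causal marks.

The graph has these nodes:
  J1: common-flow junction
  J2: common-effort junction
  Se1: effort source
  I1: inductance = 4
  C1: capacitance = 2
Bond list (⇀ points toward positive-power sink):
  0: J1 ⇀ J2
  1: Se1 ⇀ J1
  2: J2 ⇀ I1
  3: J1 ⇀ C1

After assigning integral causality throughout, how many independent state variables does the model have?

bond 1 →J1  (Se1 fixes effort; stroke away)
bond 2 →I1  (I1: I, integral causality)
bond 0 →J2  (only one effort-in slot at J2)
bond 3 →J1  (common-f at J1 fixed by 0)

2  (C1, I1 all integral)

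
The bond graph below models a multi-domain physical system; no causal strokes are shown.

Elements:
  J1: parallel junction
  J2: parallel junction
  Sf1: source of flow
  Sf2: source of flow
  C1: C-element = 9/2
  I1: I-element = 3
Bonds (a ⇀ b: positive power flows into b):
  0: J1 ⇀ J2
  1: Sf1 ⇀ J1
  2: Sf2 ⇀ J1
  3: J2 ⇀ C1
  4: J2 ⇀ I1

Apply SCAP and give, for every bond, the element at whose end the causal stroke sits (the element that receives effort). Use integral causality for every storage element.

b1 stroke→Sf1  (source Sf1 imposes f)
b2 stroke→Sf2  (source Sf2 imposes f)
b0 stroke→J1  (J1: last free bond brings effort in)
b3 stroke→J2  (prefer integral on C1)
b4 stroke→I1  (common-e at J2 fixed by 3)

b0 →J1
b1 →Sf1
b2 →Sf2
b3 →J2
b4 →I1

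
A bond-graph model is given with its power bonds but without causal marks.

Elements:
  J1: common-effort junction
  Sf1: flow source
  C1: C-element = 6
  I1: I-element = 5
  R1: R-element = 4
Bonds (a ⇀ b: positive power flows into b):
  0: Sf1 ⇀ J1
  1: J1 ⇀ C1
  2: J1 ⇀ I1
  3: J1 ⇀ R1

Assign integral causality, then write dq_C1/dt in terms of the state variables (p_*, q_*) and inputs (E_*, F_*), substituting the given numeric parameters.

b0 |Sf1  (Sf1 fixes flow; stroke at Sf1)
b1 |J1  (C1 outputs effort q/C1)
b2 |I1  (0-jn J1 has e-setter on 1)
b3 |R1  (0-jn J1 has e-setter on 1)

dq_C1/dt = F_Sf1 - p_I1/5 - q_C1/24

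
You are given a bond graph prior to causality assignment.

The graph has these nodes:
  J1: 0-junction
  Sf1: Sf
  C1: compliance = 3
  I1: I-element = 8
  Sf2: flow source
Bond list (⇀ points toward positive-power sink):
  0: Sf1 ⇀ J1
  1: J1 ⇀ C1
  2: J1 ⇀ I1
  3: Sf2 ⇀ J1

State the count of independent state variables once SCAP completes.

2  (C1, I1 all integral)

b0 |Sf1  (source Sf1 imposes f)
b3 |Sf2  (source Sf2 imposes f)
b1 |J1  (C1 integral (e out))
b2 |I1  (common-e at J1 fixed by 1)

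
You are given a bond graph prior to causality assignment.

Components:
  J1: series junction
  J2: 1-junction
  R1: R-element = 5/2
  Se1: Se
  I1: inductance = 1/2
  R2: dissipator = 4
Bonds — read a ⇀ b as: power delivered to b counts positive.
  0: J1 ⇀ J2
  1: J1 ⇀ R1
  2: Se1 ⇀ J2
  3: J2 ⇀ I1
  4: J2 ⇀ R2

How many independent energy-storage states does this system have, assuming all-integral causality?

bond 2 |J2  (Se1: effort source, stroke at far end)
bond 3 |I1  (I1: I, integral causality)
bond 0 |J2  (J2: bond 3 brought flow, rest push out)
bond 4 |J2  (1-jn J2 has f-setter on 3)
bond 1 |J1  (J1 flow already set via bond 0)

1  (I1 all integral)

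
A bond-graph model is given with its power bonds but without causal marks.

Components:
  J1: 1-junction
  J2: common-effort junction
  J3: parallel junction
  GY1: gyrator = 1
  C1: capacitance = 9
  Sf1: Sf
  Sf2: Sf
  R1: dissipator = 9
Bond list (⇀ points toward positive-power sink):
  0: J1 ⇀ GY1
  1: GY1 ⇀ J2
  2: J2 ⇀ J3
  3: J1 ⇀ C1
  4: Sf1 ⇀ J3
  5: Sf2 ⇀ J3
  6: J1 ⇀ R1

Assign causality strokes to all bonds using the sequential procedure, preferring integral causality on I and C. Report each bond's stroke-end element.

b0 stroke→J1
b1 stroke→J2
b2 stroke→J3
b3 stroke→J1
b4 stroke→Sf1
b5 stroke→Sf2
b6 stroke→R1

β4 |Sf1  (Sf1 (Sf) sets flow on bond)
β5 |Sf2  (Sf2 (Sf) sets flow on bond)
β2 |J3  (J3: last free bond brings effort in)
β1 |J2  (only one effort-in slot at J2)
β0 |J1  (GY1 both-in/both-out from 1)
β3 |J1  (C1: C, integral causality)
β6 |R1  (J1: last free bond brings flow in)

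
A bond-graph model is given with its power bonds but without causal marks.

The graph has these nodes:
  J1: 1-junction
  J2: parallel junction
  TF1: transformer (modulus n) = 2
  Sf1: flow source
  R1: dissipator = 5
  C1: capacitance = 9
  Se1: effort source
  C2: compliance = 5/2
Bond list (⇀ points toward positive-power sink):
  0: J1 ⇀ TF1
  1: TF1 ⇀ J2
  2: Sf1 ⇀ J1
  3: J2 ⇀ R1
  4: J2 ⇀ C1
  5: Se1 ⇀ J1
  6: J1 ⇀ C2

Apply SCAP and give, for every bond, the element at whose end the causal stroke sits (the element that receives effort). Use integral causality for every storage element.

#2 →Sf1  (source Sf1 imposes f)
#5 →J1  (Se1 (Se) sets effort on bond)
#0 →J1  (J1 flow already set via bond 2)
#6 →J1  (common-f at J1 fixed by 2)
#1 →TF1  (TF1 one-in-one-out from 0)
#4 →J2  (prefer integral on C1)
#3 →R1  (J2: bond 4 brought effort, rest push out)

#0 →J1
#1 →TF1
#2 →Sf1
#3 →R1
#4 →J2
#5 →J1
#6 →J1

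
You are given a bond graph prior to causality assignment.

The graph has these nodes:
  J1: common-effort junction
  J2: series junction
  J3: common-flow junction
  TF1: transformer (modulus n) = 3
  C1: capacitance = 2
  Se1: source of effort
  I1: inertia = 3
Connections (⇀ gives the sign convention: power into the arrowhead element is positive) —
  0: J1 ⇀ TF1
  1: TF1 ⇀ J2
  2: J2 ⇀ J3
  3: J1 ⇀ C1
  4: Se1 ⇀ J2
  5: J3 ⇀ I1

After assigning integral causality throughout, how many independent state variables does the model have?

2  (C1, I1 all integral)

β4 stroke→J2  (Se1 fixes effort; stroke away)
β3 stroke→J1  (C1: C, integral causality)
β0 stroke→TF1  (0-jn J1 has e-setter on 3)
β1 stroke→J2  (TF1 one-in-one-out from 0)
β2 stroke→J3  (J2 needs exactly one f-in)
β5 stroke→I1  (closing 1-jn rule on J3)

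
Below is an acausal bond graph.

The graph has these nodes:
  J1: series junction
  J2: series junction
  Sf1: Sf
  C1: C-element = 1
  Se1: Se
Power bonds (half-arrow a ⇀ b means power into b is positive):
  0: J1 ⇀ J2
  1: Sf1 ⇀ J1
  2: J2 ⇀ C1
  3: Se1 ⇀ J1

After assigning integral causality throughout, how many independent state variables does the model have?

bond 1 |Sf1  (Sf1 fixes flow; stroke at Sf1)
bond 3 |J1  (Se1 fixes effort; stroke away)
bond 0 |J1  (common-f at J1 fixed by 1)
bond 2 |J2  (J2 flow already set via bond 0)

1  (C1 all integral)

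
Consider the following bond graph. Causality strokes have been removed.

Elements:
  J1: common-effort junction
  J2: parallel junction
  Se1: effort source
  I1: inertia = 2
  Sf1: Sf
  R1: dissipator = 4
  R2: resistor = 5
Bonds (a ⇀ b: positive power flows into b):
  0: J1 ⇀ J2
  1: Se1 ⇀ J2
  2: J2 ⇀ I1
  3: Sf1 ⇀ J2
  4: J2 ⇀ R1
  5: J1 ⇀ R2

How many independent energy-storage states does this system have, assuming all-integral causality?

1  (I1 all integral)

#1 stroke→J2  (Se1 (Se) sets effort on bond)
#3 stroke→Sf1  (Sf1 (Sf) sets flow on bond)
#0 stroke→J1  (common-e at J2 fixed by 1)
#2 stroke→I1  (J2: bond 1 brought effort, rest push out)
#4 stroke→R1  (J2: bond 1 brought effort, rest push out)
#5 stroke→R2  (0-jn J1 has e-setter on 0)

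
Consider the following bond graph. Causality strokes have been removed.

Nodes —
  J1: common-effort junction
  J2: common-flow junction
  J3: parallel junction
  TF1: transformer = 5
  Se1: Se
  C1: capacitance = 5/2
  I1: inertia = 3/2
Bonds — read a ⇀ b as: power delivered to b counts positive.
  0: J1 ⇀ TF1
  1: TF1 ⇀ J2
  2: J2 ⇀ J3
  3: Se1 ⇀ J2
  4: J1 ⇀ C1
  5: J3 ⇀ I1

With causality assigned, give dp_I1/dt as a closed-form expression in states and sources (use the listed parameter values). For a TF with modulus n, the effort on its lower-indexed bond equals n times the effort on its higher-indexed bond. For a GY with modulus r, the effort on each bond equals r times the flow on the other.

bond 3 |J2  (Se1: effort source, stroke at far end)
bond 4 |J1  (C1 outputs effort q/C1)
bond 0 |TF1  (common-e at J1 fixed by 4)
bond 1 |J2  (through TF1, causality passes straight; one stroke at TF1)
bond 2 |J3  (J2: last free bond brings flow in)
bond 5 |I1  (common-e at J3 fixed by 2)

dp_I1/dt = E_Se1 + 2*q_C1/25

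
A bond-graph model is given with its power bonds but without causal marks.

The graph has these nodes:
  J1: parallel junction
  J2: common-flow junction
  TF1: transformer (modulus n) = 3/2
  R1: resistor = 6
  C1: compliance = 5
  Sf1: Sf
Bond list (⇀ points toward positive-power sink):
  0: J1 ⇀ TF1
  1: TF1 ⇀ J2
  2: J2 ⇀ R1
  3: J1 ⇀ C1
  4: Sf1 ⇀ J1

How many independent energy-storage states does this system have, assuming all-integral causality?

1  (C1 all integral)

#4 stroke→Sf1  (Sf1 (Sf) sets flow on bond)
#3 stroke→J1  (C1 outputs effort q/C1)
#0 stroke→TF1  (J1 effort already set via bond 3)
#1 stroke→J2  (TF TF1: opposite of bond 0)
#2 stroke→R1  (J2 needs exactly one f-in)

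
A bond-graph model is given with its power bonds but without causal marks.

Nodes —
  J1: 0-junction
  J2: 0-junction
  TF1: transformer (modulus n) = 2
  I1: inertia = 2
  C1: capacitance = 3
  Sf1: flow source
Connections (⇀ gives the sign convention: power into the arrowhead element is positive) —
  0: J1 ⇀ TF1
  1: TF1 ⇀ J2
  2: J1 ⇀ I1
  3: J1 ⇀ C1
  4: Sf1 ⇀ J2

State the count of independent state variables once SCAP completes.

2  (C1, I1 all integral)

bond 4 stroke at Sf1  (Sf1 fixes flow; stroke at Sf1)
bond 1 stroke at J2  (J2: last free bond brings effort in)
bond 0 stroke at TF1  (TF1: transformer flips bond 1)
bond 2 stroke at I1  (I1 integral (f out))
bond 3 stroke at J1  (J1 needs exactly one e-in)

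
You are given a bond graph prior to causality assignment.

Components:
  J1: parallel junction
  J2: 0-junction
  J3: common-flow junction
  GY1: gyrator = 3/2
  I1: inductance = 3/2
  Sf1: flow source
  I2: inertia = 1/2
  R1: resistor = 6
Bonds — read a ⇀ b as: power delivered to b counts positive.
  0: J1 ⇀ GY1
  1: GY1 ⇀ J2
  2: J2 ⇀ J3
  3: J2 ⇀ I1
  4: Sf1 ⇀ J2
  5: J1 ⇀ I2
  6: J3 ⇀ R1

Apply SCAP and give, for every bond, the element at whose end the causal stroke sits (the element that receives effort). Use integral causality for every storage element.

β0 stroke→J1
β1 stroke→J2
β2 stroke→J3
β3 stroke→I1
β4 stroke→Sf1
β5 stroke→I2
β6 stroke→R1

β4 →Sf1  (source Sf1 imposes f)
β3 →I1  (I1: I, integral causality)
β5 →I2  (prefer integral on I2)
β0 →J1  (closing 0-jn rule on J1)
β1 →J2  (through GY1, causality inverts; strokes same side of GY1)
β2 →J3  (common-e at J2 fixed by 1)
β6 →R1  (only one flow-in slot at J3)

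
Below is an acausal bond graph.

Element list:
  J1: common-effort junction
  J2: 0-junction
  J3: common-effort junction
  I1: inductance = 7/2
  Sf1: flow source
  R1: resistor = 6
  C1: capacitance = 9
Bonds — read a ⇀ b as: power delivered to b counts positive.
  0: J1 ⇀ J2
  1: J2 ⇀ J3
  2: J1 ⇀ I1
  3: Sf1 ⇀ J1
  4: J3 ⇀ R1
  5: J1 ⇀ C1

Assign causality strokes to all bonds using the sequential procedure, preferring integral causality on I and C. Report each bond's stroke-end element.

bond 0 |J2
bond 1 |J3
bond 2 |I1
bond 3 |Sf1
bond 4 |R1
bond 5 |J1

#3 →Sf1  (Sf1: flow source, stroke at near end)
#2 →I1  (I1 integral (f out))
#5 →J1  (prefer integral on C1)
#0 →J2  (common-e at J1 fixed by 5)
#1 →J3  (common-e at J2 fixed by 0)
#4 →R1  (J3 effort already set via bond 1)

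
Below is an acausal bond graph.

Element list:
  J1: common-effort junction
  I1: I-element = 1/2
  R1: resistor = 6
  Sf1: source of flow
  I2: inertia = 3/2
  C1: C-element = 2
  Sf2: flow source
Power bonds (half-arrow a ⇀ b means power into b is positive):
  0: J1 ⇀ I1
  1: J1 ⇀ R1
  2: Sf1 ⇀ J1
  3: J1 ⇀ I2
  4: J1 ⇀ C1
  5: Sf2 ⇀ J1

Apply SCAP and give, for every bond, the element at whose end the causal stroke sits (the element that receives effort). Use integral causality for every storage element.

#0 |I1
#1 |R1
#2 |Sf1
#3 |I2
#4 |J1
#5 |Sf2

#2 stroke at Sf1  (Sf1 fixes flow; stroke at Sf1)
#5 stroke at Sf2  (source Sf2 imposes f)
#0 stroke at I1  (prefer integral on I1)
#3 stroke at I2  (I2 integral (f out))
#4 stroke at J1  (C1 outputs effort q/C1)
#1 stroke at R1  (0-jn J1 has e-setter on 4)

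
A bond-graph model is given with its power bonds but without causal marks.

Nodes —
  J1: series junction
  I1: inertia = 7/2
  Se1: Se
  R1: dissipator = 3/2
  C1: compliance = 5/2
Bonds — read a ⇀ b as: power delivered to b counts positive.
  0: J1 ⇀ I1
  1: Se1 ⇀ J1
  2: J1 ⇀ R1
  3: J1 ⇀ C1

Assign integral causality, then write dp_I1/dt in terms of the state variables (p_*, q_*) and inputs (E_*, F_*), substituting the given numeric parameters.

β1 stroke→J1  (source Se1 imposes e)
β0 stroke→I1  (I1: I, integral causality)
β2 stroke→J1  (common-f at J1 fixed by 0)
β3 stroke→J1  (1-jn J1 has f-setter on 0)

dp_I1/dt = E_Se1 - 3*p_I1/7 - 2*q_C1/5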